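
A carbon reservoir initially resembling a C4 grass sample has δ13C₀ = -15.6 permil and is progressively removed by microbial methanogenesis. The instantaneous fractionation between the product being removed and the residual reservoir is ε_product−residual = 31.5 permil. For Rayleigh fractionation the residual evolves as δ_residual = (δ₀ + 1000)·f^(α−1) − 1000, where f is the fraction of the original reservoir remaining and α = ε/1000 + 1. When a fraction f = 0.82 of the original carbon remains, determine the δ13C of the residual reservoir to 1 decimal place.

Rayleigh residual: δ_res = (δ₀ + 1000)·f^(α−1) − 1000
α = ε/1000 + 1 = 1.03150, so α − 1 = 0.03150
f^(α−1) = 0.82^(0.03150) = 0.993768
δ_res = (-15.6 + 1000) × 0.993768 − 1000 = 978.266 − 1000 = -21.73 permil

-21.7 permil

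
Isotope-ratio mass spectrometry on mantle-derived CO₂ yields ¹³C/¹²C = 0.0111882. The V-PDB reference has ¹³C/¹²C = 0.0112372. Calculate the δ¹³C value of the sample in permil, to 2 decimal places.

δ¹³C = (R_sample / R_standard − 1) × 1000
R_sample / R_standard = 0.0111882 / 0.0112372 = 0.995639
δ¹³C = (0.995639 − 1) × 1000 = -4.361 permil

-4.36 permil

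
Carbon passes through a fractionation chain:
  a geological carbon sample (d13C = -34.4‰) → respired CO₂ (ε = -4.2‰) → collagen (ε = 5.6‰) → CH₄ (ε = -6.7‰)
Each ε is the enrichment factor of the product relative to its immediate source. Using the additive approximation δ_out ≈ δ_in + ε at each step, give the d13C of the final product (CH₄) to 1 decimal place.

-39.7‰

step 1: δ ≈ -34.4 + (-4.2) = -38.6‰
step 2: δ ≈ -38.6 + (5.6) = -33.0‰
step 3: δ ≈ -33.0 + (-6.7) = -39.7‰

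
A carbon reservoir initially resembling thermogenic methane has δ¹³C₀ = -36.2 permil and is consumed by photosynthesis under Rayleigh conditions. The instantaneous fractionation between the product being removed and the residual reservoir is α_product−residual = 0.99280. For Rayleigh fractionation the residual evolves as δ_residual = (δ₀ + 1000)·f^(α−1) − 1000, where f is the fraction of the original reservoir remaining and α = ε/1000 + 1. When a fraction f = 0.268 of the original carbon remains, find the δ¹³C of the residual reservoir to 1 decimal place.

Rayleigh residual: δ_res = (δ₀ + 1000)·f^(α−1) − 1000
α − 1 = -0.00720
f^(α−1) = 0.268^(-0.00720) = 1.009526
δ_res = (-36.2 + 1000) × 1.009526 − 1000 = 972.981 − 1000 = -27.02 permil

-27.0 permil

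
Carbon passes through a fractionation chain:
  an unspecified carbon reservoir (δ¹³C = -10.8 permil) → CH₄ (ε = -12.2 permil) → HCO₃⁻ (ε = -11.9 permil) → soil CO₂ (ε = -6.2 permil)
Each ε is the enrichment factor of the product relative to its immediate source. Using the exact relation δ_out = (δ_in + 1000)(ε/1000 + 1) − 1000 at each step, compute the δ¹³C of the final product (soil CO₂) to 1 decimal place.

step 1: δ = (-10.80 + 1000)·(-12.2/1000 + 1) − 1000 = -22.87 permil
step 2: δ = (-22.87 + 1000)·(-11.9/1000 + 1) − 1000 = -34.50 permil
step 3: δ = (-34.50 + 1000)·(-6.2/1000 + 1) − 1000 = -40.48 permil

-40.5 permil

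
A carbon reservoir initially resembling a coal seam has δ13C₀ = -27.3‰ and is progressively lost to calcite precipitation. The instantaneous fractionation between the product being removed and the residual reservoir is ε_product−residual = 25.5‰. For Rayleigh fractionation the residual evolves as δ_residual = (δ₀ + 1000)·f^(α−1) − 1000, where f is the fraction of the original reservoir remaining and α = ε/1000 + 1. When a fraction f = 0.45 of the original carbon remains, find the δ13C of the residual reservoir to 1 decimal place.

Rayleigh residual: δ_res = (δ₀ + 1000)·f^(α−1) − 1000
α = ε/1000 + 1 = 1.02550, so α − 1 = 0.02550
f^(α−1) = 0.45^(0.02550) = 0.979844
δ_res = (-27.3 + 1000) × 0.979844 − 1000 = 953.094 − 1000 = -46.91‰

-46.9‰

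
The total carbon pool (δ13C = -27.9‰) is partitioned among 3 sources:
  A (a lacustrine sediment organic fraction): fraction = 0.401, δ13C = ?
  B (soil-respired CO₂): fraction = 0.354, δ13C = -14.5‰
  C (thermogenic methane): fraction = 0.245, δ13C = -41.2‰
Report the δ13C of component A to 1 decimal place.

-31.6‰

Isotope mass balance: δ_bulk = Σ fᵢ·δᵢ.
-27.9 = 0.401×δ_A + 0.354×(-14.5) + 0.245×(-41.2)
0.401·δ_A = -27.9 − (-15.227) = -12.673
δ_A = -12.673 / 0.401 = -31.60‰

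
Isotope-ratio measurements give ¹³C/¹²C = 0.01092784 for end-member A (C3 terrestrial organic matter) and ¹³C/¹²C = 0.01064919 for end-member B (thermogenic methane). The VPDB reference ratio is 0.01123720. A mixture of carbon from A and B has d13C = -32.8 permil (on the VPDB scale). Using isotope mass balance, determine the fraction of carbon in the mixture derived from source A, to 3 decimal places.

0.787

δ_A = (0.01092784/0.01123720 − 1)×1000 = (0.972470 − 1)×1000 = -27.530 permil
δ_B = (0.01064919/0.01123720 − 1)×1000 = (0.947673 − 1)×1000 = -52.327 permil
f_A = (δ_mix − δ_B)/(δ_A − δ_B) = (-32.8 − (-52.327))/(-27.530 − (-52.327))
f_A = 19.527 / 24.797 = 0.7875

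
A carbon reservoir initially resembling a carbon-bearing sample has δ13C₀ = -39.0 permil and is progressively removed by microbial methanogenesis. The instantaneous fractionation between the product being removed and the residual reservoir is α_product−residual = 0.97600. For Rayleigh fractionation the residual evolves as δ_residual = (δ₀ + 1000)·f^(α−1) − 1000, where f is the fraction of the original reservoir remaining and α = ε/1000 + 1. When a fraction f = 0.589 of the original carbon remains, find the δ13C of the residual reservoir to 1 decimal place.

-26.7 permil

Rayleigh residual: δ_res = (δ₀ + 1000)·f^(α−1) − 1000
α − 1 = -0.02400
f^(α−1) = 0.589^(-0.02400) = 1.012785
δ_res = (-39.0 + 1000) × 1.012785 − 1000 = 973.286 − 1000 = -26.71 permil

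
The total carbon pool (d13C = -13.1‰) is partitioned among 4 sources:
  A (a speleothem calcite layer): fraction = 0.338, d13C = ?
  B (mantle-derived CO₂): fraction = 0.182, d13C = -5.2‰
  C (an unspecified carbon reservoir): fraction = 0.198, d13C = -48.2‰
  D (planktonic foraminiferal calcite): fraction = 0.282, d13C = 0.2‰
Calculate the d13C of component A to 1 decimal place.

Isotope mass balance: δ_bulk = Σ fᵢ·δᵢ.
-13.1 = 0.338×δ_A + 0.182×(-5.2) + 0.198×(-48.2) + 0.282×(0.2)
0.338·δ_A = -13.1 − (-10.434) = -2.666
δ_A = -2.666 / 0.338 = -7.89‰

-7.9‰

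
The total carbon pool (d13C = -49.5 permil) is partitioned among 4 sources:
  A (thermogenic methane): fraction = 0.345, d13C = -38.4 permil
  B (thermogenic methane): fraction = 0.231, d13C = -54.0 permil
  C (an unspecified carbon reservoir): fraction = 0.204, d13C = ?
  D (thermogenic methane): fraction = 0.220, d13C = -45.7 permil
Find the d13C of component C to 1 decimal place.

Isotope mass balance: δ_bulk = Σ fᵢ·δᵢ.
-49.5 = 0.345×(-38.4) + 0.231×(-54.0) + 0.204×δ_C + 0.220×(-45.7)
0.204·δ_C = -49.5 − (-35.776) = -13.724
δ_C = -13.724 / 0.204 = -67.27 permil

-67.3 permil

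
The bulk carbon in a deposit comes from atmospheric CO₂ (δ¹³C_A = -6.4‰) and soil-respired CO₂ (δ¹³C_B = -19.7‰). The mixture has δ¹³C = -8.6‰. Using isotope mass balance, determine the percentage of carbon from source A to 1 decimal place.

δ_mix = f_A·δ_A + (1 − f_A)·δ_B  ⇒  f_A = (δ_mix − δ_B)/(δ_A − δ_B)
f_A = (-8.6 − (-19.7)) / (-6.4 − (-19.7))
f_A = 11.1 / 13.3 = 0.8346

83.5%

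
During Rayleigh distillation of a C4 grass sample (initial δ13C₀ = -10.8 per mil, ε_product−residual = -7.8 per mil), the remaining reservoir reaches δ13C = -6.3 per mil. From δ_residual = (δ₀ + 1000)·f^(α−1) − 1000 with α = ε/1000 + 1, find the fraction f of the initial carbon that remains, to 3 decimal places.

α − 1 = ε/1000 = -0.0078
(δ_res + 1000)/(δ₀ + 1000) = (-6.3 + 1000)/(-10.8 + 1000) = 993.7/989.2 = 1.004549
f = 1.004549^(1/-0.0078) = exp(ln(1.004549)/-0.0078) = exp(0.00454/-0.0078)
f = exp(-0.5819) = 0.5588

0.559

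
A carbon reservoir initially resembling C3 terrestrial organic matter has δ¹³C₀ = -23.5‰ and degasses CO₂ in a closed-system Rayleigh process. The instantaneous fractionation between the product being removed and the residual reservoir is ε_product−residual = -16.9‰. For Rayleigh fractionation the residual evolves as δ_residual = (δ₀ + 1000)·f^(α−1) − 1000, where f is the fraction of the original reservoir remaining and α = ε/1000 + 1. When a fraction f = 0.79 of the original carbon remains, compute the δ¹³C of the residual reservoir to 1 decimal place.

-19.6‰

Rayleigh residual: δ_res = (δ₀ + 1000)·f^(α−1) − 1000
α = ε/1000 + 1 = 0.98310, so α − 1 = -0.01690
f^(α−1) = 0.79^(-0.01690) = 1.003992
δ_res = (-23.5 + 1000) × 1.003992 − 1000 = 980.398 − 1000 = -19.60‰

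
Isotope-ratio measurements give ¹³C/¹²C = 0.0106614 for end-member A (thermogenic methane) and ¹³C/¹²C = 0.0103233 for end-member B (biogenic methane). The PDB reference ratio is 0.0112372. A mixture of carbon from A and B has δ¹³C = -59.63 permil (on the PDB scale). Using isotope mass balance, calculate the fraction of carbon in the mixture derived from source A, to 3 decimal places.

δ_A = (0.0106614/0.0112372 − 1)×1000 = (0.948759 − 1)×1000 = -51.241 permil
δ_B = (0.0103233/0.0112372 − 1)×1000 = (0.918672 − 1)×1000 = -81.328 permil
f_A = (δ_mix − δ_B)/(δ_A − δ_B) = (-59.63 − (-81.328))/(-51.241 − (-81.328))
f_A = 21.698 / 30.088 = 0.7212

0.721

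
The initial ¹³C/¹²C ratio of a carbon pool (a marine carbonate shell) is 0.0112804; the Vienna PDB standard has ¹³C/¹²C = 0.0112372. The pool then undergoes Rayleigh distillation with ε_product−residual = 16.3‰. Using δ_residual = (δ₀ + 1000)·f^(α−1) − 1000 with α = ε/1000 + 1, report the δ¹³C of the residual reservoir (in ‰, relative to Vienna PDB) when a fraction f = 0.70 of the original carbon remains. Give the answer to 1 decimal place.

-2.0‰

δ₀ = (0.0112804/0.0112372 − 1)×1000 = (1.003844 − 1)×1000 = 3.844‰
α − 1 = ε/1000 = 0.0163
f^(α−1) = 0.70^(0.0163) = 0.994203
δ_res = (3.844 + 1000) × 0.994203 − 1000 = 998.025 − 1000 = -1.97‰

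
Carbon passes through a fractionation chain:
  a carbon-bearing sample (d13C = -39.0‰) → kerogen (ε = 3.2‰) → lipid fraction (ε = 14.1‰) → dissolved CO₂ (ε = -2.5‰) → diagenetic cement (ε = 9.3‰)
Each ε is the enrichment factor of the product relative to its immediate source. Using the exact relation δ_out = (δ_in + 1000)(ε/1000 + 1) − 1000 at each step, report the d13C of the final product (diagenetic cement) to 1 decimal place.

-15.7‰

step 1: δ = (-39.00 + 1000)·(3.2/1000 + 1) − 1000 = -35.92‰
step 2: δ = (-35.92 + 1000)·(14.1/1000 + 1) − 1000 = -22.33‰
step 3: δ = (-22.33 + 1000)·(-2.5/1000 + 1) − 1000 = -24.78‰
step 4: δ = (-24.78 + 1000)·(9.3/1000 + 1) − 1000 = -15.71‰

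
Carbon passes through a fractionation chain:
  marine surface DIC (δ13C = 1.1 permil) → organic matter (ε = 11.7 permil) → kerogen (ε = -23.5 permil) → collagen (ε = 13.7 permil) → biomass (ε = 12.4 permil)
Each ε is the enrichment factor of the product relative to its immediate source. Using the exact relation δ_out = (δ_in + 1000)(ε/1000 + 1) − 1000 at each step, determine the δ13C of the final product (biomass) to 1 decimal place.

step 1: δ = (1.10 + 1000)·(11.7/1000 + 1) − 1000 = 12.81 permil
step 2: δ = (12.81 + 1000)·(-23.5/1000 + 1) − 1000 = -10.99 permil
step 3: δ = (-10.99 + 1000)·(13.7/1000 + 1) − 1000 = 2.56 permil
step 4: δ = (2.56 + 1000)·(12.4/1000 + 1) − 1000 = 14.99 permil

15.0 permil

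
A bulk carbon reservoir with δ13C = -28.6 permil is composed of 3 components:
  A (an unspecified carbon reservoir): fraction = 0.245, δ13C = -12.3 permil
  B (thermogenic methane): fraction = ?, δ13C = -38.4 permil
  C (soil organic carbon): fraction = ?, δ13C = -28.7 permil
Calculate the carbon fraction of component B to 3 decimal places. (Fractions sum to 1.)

0.404

Let f_B and f_C be the unknown fractions; fractions sum to 1 so f_B + f_C = 0.755.
Mass balance: Σ fᵢ·δᵢ = δ_bulk ⇒ f_B·(-38.4) + f_C·(-28.7) = -28.6 − (-3.014) = -25.587
Substitute f_C = 0.755 − f_B:
f_B·(-38.4 − -28.7) = -25.587 − 0.755×(-28.7) = -3.918
f_B = -3.918 / -9.7 = 0.4039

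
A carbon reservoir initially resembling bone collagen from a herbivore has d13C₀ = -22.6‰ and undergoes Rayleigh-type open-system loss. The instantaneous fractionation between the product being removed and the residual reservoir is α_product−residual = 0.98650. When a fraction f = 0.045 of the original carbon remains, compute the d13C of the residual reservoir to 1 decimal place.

Rayleigh residual: δ_res = (δ₀ + 1000)·f^(α−1) − 1000
α − 1 = -0.01350
f^(α−1) = 0.045^(-0.01350) = 1.042753
δ_res = (-22.6 + 1000) × 1.042753 − 1000 = 1019.187 − 1000 = 19.19‰

19.2‰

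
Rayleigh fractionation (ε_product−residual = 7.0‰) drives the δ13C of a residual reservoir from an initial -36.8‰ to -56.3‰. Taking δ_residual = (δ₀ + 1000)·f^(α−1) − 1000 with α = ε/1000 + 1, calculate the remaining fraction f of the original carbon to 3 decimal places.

α − 1 = ε/1000 = 0.0070
(δ_res + 1000)/(δ₀ + 1000) = (-56.3 + 1000)/(-36.8 + 1000) = 943.7/963.2 = 0.979755
f = 0.979755^(1/0.0070) = exp(ln(0.979755)/0.0070) = exp(-0.02045/0.0070)
f = exp(-2.9218) = 0.0538

0.054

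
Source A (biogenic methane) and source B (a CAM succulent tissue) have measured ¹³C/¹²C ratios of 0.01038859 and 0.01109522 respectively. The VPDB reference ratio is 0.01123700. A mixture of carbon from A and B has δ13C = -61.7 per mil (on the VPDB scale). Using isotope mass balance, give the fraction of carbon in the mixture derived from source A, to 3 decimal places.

0.781

δ_A = (0.01038859/0.01123700 − 1)×1000 = (0.924499 − 1)×1000 = -75.501 per mil
δ_B = (0.01109522/0.01123700 − 1)×1000 = (0.987383 − 1)×1000 = -12.617 per mil
f_A = (δ_mix − δ_B)/(δ_A − δ_B) = (-61.7 − (-12.617))/(-75.501 − (-12.617))
f_A = -49.083 / -62.884 = 0.7805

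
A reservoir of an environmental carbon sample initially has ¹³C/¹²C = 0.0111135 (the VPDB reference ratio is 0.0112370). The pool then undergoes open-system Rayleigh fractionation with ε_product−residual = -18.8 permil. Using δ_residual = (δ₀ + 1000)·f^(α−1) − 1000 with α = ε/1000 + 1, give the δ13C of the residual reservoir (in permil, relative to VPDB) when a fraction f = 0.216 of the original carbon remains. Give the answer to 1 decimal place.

δ₀ = (0.0111135/0.0112370 − 1)×1000 = (0.989010 − 1)×1000 = -10.990 permil
α − 1 = ε/1000 = -0.0188
f^(α−1) = 0.216^(-0.0188) = 1.029230
δ_res = (-10.990 + 1000) × 1.029230 − 1000 = 1017.918 − 1000 = 17.92 permil

17.9 permil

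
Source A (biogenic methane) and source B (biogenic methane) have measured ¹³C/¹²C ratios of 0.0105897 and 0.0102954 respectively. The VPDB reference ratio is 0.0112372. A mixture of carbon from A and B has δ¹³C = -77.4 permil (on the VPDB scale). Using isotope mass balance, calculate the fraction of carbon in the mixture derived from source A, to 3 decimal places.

δ_A = (0.0105897/0.0112372 − 1)×1000 = (0.942379 − 1)×1000 = -57.621 permil
δ_B = (0.0102954/0.0112372 − 1)×1000 = (0.916189 − 1)×1000 = -83.811 permil
f_A = (δ_mix − δ_B)/(δ_A − δ_B) = (-77.4 − (-83.811))/(-57.621 − (-83.811))
f_A = 6.411 / 26.190 = 0.2448

0.245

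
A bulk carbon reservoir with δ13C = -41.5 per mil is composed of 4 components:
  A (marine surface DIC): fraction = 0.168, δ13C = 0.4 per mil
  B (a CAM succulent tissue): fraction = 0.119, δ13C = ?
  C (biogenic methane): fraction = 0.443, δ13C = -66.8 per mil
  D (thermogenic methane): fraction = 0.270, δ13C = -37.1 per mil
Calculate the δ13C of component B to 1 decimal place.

-16.5 per mil

Isotope mass balance: δ_bulk = Σ fᵢ·δᵢ.
-41.5 = 0.168×(0.4) + 0.119×δ_B + 0.443×(-66.8) + 0.270×(-37.1)
0.119·δ_B = -41.5 − (-39.542) = -1.958
δ_B = -1.958 / 0.119 = -16.45 per mil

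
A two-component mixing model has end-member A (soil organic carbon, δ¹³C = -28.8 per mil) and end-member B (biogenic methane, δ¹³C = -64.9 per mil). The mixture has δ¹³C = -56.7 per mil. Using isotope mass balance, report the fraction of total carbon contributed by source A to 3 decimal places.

δ_mix = f_A·δ_A + (1 − f_A)·δ_B  ⇒  f_A = (δ_mix − δ_B)/(δ_A − δ_B)
f_A = (-56.7 − (-64.9)) / (-28.8 − (-64.9))
f_A = 8.2 / 36.1 = 0.2271

0.227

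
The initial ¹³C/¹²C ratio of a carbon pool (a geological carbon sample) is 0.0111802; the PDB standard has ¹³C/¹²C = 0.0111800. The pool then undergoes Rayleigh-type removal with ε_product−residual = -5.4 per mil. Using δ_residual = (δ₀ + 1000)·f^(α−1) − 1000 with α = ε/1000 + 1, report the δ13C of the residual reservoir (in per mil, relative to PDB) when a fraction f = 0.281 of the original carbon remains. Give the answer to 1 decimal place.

6.9 per mil

δ₀ = (0.0111802/0.0111800 − 1)×1000 = (1.000018 − 1)×1000 = 0.018 per mil
α − 1 = ε/1000 = -0.0054
f^(α−1) = 0.281^(-0.0054) = 1.006878
δ_res = (0.018 + 1000) × 1.006878 − 1000 = 1006.896 − 1000 = 6.90 per mil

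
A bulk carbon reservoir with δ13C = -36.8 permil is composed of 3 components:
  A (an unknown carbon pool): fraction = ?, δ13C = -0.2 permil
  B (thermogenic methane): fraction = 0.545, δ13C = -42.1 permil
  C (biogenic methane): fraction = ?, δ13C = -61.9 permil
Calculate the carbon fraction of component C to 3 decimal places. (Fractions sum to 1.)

0.223

Let f_C and f_A be the unknown fractions; fractions sum to 1 so f_C + f_A = 0.455.
Mass balance: Σ fᵢ·δᵢ = δ_bulk ⇒ f_C·(-61.9) + f_A·(-0.2) = -36.8 − (-22.945) = -13.855
Substitute f_A = 0.455 − f_C:
f_C·(-61.9 − -0.2) = -13.855 − 0.455×(-0.2) = -13.764
f_C = -13.764 / -61.7 = 0.2231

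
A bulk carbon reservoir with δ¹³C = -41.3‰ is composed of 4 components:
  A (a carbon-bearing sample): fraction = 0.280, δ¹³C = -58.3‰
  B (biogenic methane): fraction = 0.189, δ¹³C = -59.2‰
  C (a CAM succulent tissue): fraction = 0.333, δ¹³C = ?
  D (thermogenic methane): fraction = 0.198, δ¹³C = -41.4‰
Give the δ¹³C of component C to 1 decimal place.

-16.8‰

Isotope mass balance: δ_bulk = Σ fᵢ·δᵢ.
-41.3 = 0.280×(-58.3) + 0.189×(-59.2) + 0.333×δ_C + 0.198×(-41.4)
0.333·δ_C = -41.3 − (-35.710) = -5.590
δ_C = -5.590 / 0.333 = -16.79‰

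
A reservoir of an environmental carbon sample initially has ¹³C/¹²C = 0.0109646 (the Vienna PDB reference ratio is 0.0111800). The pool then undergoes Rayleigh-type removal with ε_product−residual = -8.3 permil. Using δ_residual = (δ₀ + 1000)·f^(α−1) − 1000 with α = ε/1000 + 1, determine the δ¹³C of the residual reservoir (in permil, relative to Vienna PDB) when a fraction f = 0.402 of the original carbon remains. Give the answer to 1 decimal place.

δ₀ = (0.0109646/0.0111800 − 1)×1000 = (0.980733 − 1)×1000 = -19.267 permil
α − 1 = ε/1000 = -0.0083
f^(α−1) = 0.402^(-0.0083) = 1.007592
δ_res = (-19.267 + 1000) × 1.007592 − 1000 = 988.180 − 1000 = -11.82 permil

-11.8 permil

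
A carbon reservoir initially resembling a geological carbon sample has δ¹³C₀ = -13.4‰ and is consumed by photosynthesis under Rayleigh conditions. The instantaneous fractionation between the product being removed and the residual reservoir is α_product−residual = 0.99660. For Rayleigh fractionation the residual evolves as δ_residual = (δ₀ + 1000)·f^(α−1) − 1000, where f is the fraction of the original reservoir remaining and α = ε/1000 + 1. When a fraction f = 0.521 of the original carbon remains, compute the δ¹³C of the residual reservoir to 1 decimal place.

Rayleigh residual: δ_res = (δ₀ + 1000)·f^(α−1) − 1000
α − 1 = -0.00340
f^(α−1) = 0.521^(-0.00340) = 1.002219
δ_res = (-13.4 + 1000) × 1.002219 − 1000 = 988.790 − 1000 = -11.21‰

-11.2‰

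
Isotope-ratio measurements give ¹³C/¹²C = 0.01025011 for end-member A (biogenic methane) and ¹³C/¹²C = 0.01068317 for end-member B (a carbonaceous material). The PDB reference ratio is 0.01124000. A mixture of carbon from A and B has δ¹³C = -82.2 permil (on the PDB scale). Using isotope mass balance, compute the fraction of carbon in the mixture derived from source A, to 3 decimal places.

δ_A = (0.01025011/0.01124000 − 1)×1000 = (0.911931 − 1)×1000 = -88.069 permil
δ_B = (0.01068317/0.01124000 − 1)×1000 = (0.950460 − 1)×1000 = -49.540 permil
f_A = (δ_mix − δ_B)/(δ_A − δ_B) = (-82.2 − (-49.540))/(-88.069 − (-49.540))
f_A = -32.660 / -38.528 = 0.8477

0.848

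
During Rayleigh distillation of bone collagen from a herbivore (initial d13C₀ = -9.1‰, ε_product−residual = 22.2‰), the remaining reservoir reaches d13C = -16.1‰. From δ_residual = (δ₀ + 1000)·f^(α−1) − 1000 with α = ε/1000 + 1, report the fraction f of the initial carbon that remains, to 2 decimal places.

0.73

α − 1 = ε/1000 = 0.0222
(δ_res + 1000)/(δ₀ + 1000) = (-16.1 + 1000)/(-9.1 + 1000) = 983.9/990.9 = 0.992936
f = 0.992936^(1/0.0222) = exp(ln(0.992936)/0.0222) = exp(-0.00709/0.0222)
f = exp(-0.3193) = 0.7266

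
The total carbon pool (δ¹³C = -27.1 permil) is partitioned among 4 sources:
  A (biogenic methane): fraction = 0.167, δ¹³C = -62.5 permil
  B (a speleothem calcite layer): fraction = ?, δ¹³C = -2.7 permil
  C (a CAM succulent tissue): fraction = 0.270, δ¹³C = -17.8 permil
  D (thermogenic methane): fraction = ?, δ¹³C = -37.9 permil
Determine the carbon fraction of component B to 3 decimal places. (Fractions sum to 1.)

Let f_B and f_D be the unknown fractions; fractions sum to 1 so f_B + f_D = 0.563.
Mass balance: Σ fᵢ·δᵢ = δ_bulk ⇒ f_B·(-2.7) + f_D·(-37.9) = -27.1 − (-15.244) = -11.857
Substitute f_D = 0.563 − f_B:
f_B·(-2.7 − -37.9) = -11.857 − 0.563×(-37.9) = 9.481
f_B = 9.481 / 35.2 = 0.2694

0.269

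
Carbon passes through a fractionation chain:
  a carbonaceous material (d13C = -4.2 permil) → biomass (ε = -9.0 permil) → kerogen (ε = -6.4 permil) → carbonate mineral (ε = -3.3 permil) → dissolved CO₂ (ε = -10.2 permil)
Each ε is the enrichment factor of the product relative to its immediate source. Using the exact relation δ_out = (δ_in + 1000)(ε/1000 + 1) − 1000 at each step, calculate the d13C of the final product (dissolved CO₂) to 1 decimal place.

-32.7 permil

step 1: δ = (-4.20 + 1000)·(-9.0/1000 + 1) − 1000 = -13.16 permil
step 2: δ = (-13.16 + 1000)·(-6.4/1000 + 1) − 1000 = -19.48 permil
step 3: δ = (-19.48 + 1000)·(-3.3/1000 + 1) − 1000 = -22.71 permil
step 4: δ = (-22.71 + 1000)·(-10.2/1000 + 1) − 1000 = -32.68 permil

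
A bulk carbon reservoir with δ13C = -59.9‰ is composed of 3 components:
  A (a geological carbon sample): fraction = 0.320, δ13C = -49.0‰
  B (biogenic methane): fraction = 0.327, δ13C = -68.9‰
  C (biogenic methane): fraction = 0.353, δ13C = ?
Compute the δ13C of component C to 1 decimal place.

-61.4‰

Isotope mass balance: δ_bulk = Σ fᵢ·δᵢ.
-59.9 = 0.320×(-49.0) + 0.327×(-68.9) + 0.353×δ_C
0.353·δ_C = -59.9 − (-38.210) = -21.690
δ_C = -21.690 / 0.353 = -61.44‰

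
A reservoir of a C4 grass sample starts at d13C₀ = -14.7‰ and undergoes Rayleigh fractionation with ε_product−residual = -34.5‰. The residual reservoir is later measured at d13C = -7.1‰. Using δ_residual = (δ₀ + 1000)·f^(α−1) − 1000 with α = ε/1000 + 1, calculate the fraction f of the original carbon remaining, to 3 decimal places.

0.800

α − 1 = ε/1000 = -0.0345
(δ_res + 1000)/(δ₀ + 1000) = (-7.1 + 1000)/(-14.7 + 1000) = 992.9/985.3 = 1.007713
f = 1.007713^(1/-0.0345) = exp(ln(1.007713)/-0.0345) = exp(0.00768/-0.0345)
f = exp(-0.2227) = 0.8003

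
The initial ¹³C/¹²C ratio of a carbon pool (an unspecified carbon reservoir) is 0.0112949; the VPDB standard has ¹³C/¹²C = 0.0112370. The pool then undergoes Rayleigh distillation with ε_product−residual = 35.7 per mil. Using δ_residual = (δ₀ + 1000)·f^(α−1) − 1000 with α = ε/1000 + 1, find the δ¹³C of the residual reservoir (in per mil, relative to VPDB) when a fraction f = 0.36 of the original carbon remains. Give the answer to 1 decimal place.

-30.8 per mil

δ₀ = (0.0112949/0.0112370 − 1)×1000 = (1.005153 − 1)×1000 = 5.153 per mil
α − 1 = ε/1000 = 0.0357
f^(α−1) = 0.36^(0.0357) = 0.964184
δ_res = (5.153 + 1000) × 0.964184 − 1000 = 969.152 − 1000 = -30.85 per mil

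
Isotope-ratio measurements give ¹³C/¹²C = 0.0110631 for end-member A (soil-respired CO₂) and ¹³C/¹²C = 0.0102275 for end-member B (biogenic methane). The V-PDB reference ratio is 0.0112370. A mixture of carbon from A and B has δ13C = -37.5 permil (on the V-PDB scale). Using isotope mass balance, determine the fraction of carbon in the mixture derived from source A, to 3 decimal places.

0.704

δ_A = (0.0110631/0.0112370 − 1)×1000 = (0.984524 − 1)×1000 = -15.476 permil
δ_B = (0.0102275/0.0112370 − 1)×1000 = (0.910163 − 1)×1000 = -89.837 permil
f_A = (δ_mix − δ_B)/(δ_A − δ_B) = (-37.5 − (-89.837))/(-15.476 − (-89.837))
f_A = 52.337 / 74.361 = 0.7038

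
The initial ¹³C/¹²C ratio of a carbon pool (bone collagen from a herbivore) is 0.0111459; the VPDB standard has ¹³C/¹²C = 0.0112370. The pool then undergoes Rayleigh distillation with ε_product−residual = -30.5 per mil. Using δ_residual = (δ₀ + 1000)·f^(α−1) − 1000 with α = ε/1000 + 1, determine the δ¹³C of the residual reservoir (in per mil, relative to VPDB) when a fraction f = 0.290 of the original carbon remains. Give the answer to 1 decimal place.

δ₀ = (0.0111459/0.0112370 − 1)×1000 = (0.991893 − 1)×1000 = -8.107 per mil
α − 1 = ε/1000 = -0.0305
f^(α−1) = 0.290^(-0.0305) = 1.038477
δ_res = (-8.107 + 1000) × 1.038477 − 1000 = 1030.058 − 1000 = 30.06 per mil

30.1 per mil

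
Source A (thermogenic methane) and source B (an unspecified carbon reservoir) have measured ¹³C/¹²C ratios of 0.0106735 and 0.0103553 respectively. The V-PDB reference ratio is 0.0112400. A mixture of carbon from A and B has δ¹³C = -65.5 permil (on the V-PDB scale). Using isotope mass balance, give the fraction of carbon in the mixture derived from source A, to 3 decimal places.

δ_A = (0.0106735/0.0112400 − 1)×1000 = (0.949600 − 1)×1000 = -50.400 permil
δ_B = (0.0103553/0.0112400 − 1)×1000 = (0.921290 − 1)×1000 = -78.710 permil
f_A = (δ_mix − δ_B)/(δ_A − δ_B) = (-65.5 − (-78.710))/(-50.400 − (-78.710))
f_A = 13.210 / 28.310 = 0.4666

0.467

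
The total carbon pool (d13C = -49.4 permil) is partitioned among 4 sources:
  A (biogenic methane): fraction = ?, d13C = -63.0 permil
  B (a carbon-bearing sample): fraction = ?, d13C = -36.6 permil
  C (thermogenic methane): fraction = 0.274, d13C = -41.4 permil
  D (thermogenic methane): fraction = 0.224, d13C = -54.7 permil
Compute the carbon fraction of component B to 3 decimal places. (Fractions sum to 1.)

Let f_B and f_A be the unknown fractions; fractions sum to 1 so f_B + f_A = 0.502.
Mass balance: Σ fᵢ·δᵢ = δ_bulk ⇒ f_B·(-36.6) + f_A·(-63.0) = -49.4 − (-23.596) = -25.804
Substitute f_A = 0.502 − f_B:
f_B·(-36.6 − -63.0) = -25.804 − 0.502×(-63.0) = 5.822
f_B = 5.822 / 26.4 = 0.2205

0.221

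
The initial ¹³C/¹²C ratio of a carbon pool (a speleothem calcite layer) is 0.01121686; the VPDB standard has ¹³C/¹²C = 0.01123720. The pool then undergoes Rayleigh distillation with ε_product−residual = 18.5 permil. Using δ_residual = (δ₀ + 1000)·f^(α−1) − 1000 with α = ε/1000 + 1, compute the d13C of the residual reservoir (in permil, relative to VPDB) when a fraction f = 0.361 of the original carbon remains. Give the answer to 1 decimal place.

δ₀ = (0.01121686/0.01123720 − 1)×1000 = (0.998190 − 1)×1000 = -1.810 permil
α − 1 = ε/1000 = 0.0185
f^(α−1) = 0.361^(0.0185) = 0.981327
δ_res = (-1.810 + 1000) × 0.981327 − 1000 = 979.551 − 1000 = -20.45 permil

-20.4 permil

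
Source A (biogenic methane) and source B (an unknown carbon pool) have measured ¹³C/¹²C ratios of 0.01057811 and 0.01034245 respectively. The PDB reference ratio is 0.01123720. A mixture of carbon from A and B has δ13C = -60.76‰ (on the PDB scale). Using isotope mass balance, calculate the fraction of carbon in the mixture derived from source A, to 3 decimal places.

δ_A = (0.01057811/0.01123720 − 1)×1000 = (0.941347 − 1)×1000 = -58.653‰
δ_B = (0.01034245/0.01123720 − 1)×1000 = (0.920376 − 1)×1000 = -79.624‰
f_A = (δ_mix − δ_B)/(δ_A − δ_B) = (-60.76 − (-79.624))/(-58.653 − (-79.624))
f_A = 18.864 / 20.971 = 0.8995

0.900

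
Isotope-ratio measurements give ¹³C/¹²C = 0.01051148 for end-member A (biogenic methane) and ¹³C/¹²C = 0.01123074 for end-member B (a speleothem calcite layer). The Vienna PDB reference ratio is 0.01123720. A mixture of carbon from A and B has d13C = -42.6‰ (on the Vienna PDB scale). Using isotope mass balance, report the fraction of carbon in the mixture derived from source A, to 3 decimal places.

0.657

δ_A = (0.01051148/0.01123720 − 1)×1000 = (0.935418 − 1)×1000 = -64.582‰
δ_B = (0.01123074/0.01123720 − 1)×1000 = (0.999425 − 1)×1000 = -0.575‰
f_A = (δ_mix − δ_B)/(δ_A − δ_B) = (-42.6 − (-0.575))/(-64.582 − (-0.575))
f_A = -42.025 / -64.007 = 0.6566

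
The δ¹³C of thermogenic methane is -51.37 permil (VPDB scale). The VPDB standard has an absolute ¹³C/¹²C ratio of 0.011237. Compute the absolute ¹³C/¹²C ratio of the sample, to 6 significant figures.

R_sample = R_standard × (δ¹³C/1000 + 1)
R_sample = 0.011237 × (-51.37/1000 + 1) = 0.011237 × 0.948630
R_sample = 0.0106598

0.0106598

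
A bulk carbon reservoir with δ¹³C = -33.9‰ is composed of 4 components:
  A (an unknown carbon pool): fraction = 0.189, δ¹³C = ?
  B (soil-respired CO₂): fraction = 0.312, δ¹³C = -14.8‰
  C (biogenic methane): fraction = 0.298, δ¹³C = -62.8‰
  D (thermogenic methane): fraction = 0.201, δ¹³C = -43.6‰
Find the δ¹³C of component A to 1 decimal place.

-9.5‰

Isotope mass balance: δ_bulk = Σ fᵢ·δᵢ.
-33.9 = 0.189×δ_A + 0.312×(-14.8) + 0.298×(-62.8) + 0.201×(-43.6)
0.189·δ_A = -33.9 − (-32.096) = -1.804
δ_A = -1.804 / 0.189 = -9.55‰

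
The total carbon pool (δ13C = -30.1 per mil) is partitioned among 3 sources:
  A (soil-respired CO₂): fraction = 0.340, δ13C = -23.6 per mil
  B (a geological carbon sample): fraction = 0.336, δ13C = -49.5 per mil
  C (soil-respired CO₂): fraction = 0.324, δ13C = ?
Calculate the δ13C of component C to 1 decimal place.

Isotope mass balance: δ_bulk = Σ fᵢ·δᵢ.
-30.1 = 0.340×(-23.6) + 0.336×(-49.5) + 0.324×δ_C
0.324·δ_C = -30.1 − (-24.656) = -5.444
δ_C = -5.444 / 0.324 = -16.80 per mil

-16.8 per mil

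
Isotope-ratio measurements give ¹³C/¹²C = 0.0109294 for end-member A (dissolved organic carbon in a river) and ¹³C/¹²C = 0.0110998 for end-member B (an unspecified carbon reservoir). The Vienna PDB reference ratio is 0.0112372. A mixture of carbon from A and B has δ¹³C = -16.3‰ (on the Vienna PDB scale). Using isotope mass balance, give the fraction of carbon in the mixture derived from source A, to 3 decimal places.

δ_A = (0.0109294/0.0112372 − 1)×1000 = (0.972609 − 1)×1000 = -27.391‰
δ_B = (0.0110998/0.0112372 − 1)×1000 = (0.987773 − 1)×1000 = -12.227‰
f_A = (δ_mix − δ_B)/(δ_A − δ_B) = (-16.3 − (-12.227))/(-27.391 − (-12.227))
f_A = -4.073 / -15.164 = 0.2686

0.269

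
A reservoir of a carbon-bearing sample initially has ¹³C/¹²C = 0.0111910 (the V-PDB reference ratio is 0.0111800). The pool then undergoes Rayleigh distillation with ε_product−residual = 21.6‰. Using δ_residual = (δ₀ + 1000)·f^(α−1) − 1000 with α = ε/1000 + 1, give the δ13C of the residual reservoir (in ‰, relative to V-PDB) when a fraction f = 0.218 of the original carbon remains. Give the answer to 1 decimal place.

-31.4‰

δ₀ = (0.0111910/0.0111800 − 1)×1000 = (1.000984 − 1)×1000 = 0.984‰
α − 1 = ε/1000 = 0.0216
f^(α−1) = 0.218^(0.0216) = 0.967633
δ_res = (0.984 + 1000) × 0.967633 − 1000 = 968.585 − 1000 = -31.41‰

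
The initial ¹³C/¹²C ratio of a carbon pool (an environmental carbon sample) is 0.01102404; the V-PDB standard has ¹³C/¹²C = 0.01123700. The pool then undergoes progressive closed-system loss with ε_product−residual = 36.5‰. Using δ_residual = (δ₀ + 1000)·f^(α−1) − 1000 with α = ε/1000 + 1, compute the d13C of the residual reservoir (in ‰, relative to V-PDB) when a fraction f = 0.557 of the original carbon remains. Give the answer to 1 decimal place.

-39.7‰

δ₀ = (0.01102404/0.01123700 − 1)×1000 = (0.981048 − 1)×1000 = -18.952‰
α − 1 = ε/1000 = 0.0365
f^(α−1) = 0.557^(0.0365) = 0.978867
δ_res = (-18.952 + 1000) × 0.978867 − 1000 = 960.316 − 1000 = -39.68‰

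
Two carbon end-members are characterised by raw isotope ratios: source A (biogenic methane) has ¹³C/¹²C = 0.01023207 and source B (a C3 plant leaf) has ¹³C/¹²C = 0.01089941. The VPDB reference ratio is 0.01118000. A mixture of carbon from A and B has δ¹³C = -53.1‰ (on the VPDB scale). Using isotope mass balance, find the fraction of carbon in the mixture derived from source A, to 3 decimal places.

δ_A = (0.01023207/0.01118000 − 1)×1000 = (0.915212 − 1)×1000 = -84.788‰
δ_B = (0.01089941/0.01118000 − 1)×1000 = (0.974903 − 1)×1000 = -25.097‰
f_A = (δ_mix − δ_B)/(δ_A − δ_B) = (-53.1 − (-25.097))/(-84.788 − (-25.097))
f_A = -28.003 / -59.691 = 0.4691

0.469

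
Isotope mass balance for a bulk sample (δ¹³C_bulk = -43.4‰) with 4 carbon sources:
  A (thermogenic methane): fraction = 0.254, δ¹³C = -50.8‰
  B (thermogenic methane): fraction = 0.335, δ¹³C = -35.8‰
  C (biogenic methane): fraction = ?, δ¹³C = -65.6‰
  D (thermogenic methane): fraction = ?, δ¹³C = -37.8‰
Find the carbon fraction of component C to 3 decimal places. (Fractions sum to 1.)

0.107

Let f_C and f_D be the unknown fractions; fractions sum to 1 so f_C + f_D = 0.411.
Mass balance: Σ fᵢ·δᵢ = δ_bulk ⇒ f_C·(-65.6) + f_D·(-37.8) = -43.4 − (-24.896) = -18.504
Substitute f_D = 0.411 − f_C:
f_C·(-65.6 − -37.8) = -18.504 − 0.411×(-37.8) = -2.968
f_C = -2.968 / -27.8 = 0.1068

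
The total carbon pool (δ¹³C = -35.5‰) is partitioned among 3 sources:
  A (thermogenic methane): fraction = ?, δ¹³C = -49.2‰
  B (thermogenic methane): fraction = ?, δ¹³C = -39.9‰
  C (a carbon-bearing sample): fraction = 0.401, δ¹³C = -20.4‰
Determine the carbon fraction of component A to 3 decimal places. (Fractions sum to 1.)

Let f_A and f_B be the unknown fractions; fractions sum to 1 so f_A + f_B = 0.599.
Mass balance: Σ fᵢ·δᵢ = δ_bulk ⇒ f_A·(-49.2) + f_B·(-39.9) = -35.5 − (-8.180) = -27.320
Substitute f_B = 0.599 − f_A:
f_A·(-49.2 − -39.9) = -27.320 − 0.599×(-39.9) = -3.420
f_A = -3.420 / -9.3 = 0.3677

0.368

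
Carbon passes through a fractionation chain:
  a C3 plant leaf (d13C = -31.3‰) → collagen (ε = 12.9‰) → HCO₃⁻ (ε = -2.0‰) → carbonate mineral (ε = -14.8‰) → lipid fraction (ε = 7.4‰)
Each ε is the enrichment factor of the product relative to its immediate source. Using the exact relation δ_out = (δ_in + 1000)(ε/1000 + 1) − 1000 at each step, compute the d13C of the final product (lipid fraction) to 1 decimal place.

step 1: δ = (-31.30 + 1000)·(12.9/1000 + 1) − 1000 = -18.80‰
step 2: δ = (-18.80 + 1000)·(-2.0/1000 + 1) − 1000 = -20.77‰
step 3: δ = (-20.77 + 1000)·(-14.8/1000 + 1) − 1000 = -35.26‰
step 4: δ = (-35.26 + 1000)·(7.4/1000 + 1) − 1000 = -28.12‰

-28.1‰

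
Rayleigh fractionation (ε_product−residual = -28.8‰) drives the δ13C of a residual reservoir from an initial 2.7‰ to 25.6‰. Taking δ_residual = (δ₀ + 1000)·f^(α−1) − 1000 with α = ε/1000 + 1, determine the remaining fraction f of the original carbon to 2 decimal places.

0.46

α − 1 = ε/1000 = -0.0288
(δ_res + 1000)/(δ₀ + 1000) = (25.6 + 1000)/(2.7 + 1000) = 1025.6/1002.7 = 1.022838
f = 1.022838^(1/-0.0288) = exp(ln(1.022838)/-0.0288) = exp(0.02258/-0.0288)
f = exp(-0.7841) = 0.4565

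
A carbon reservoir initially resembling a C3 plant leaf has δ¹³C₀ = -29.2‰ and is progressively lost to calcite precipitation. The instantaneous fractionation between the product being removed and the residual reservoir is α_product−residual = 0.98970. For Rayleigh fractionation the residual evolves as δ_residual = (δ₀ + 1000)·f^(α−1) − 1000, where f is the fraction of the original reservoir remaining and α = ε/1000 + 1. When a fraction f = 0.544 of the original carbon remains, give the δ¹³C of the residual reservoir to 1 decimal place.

Rayleigh residual: δ_res = (δ₀ + 1000)·f^(α−1) − 1000
α − 1 = -0.01030
f^(α−1) = 0.544^(-0.01030) = 1.006290
δ_res = (-29.2 + 1000) × 1.006290 − 1000 = 976.907 − 1000 = -23.09‰

-23.1‰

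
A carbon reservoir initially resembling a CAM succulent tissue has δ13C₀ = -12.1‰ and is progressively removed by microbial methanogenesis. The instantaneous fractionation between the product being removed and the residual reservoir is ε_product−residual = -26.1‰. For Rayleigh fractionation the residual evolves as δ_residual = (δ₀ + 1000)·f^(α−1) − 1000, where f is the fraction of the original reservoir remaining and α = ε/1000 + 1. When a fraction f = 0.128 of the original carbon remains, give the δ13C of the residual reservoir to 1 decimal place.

Rayleigh residual: δ_res = (δ₀ + 1000)·f^(α−1) − 1000
α = ε/1000 + 1 = 0.97390, so α − 1 = -0.02610
f^(α−1) = 0.128^(-0.02610) = 1.055120
δ_res = (-12.1 + 1000) × 1.055120 − 1000 = 1042.353 − 1000 = 42.35‰

42.4‰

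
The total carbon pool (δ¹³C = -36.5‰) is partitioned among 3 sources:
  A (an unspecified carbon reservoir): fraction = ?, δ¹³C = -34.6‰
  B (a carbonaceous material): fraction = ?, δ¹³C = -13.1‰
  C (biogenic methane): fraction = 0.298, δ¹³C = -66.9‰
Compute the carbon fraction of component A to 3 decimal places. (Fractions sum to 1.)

0.343

Let f_A and f_B be the unknown fractions; fractions sum to 1 so f_A + f_B = 0.702.
Mass balance: Σ fᵢ·δᵢ = δ_bulk ⇒ f_A·(-34.6) + f_B·(-13.1) = -36.5 − (-19.936) = -16.564
Substitute f_B = 0.702 − f_A:
f_A·(-34.6 − -13.1) = -16.564 − 0.702×(-13.1) = -7.368
f_A = -7.368 / -21.5 = 0.3427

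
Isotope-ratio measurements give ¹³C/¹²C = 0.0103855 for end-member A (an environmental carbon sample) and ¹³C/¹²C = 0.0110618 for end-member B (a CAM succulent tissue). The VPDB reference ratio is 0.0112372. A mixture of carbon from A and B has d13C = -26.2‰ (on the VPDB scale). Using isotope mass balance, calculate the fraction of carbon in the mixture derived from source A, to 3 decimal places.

0.176

δ_A = (0.0103855/0.0112372 − 1)×1000 = (0.924207 − 1)×1000 = -75.793‰
δ_B = (0.0110618/0.0112372 − 1)×1000 = (0.984391 − 1)×1000 = -15.609‰
f_A = (δ_mix − δ_B)/(δ_A − δ_B) = (-26.2 − (-15.609))/(-75.793 − (-15.609))
f_A = -10.591 / -60.184 = 0.1760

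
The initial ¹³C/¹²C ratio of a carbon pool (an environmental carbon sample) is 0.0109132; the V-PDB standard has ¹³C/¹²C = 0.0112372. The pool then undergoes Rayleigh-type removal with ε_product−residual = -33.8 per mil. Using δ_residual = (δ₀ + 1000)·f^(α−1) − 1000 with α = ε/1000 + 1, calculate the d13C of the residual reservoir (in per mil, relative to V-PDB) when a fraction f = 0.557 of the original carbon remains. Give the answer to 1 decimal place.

-9.4 per mil

δ₀ = (0.0109132/0.0112372 − 1)×1000 = (0.971167 − 1)×1000 = -28.833 per mil
α − 1 = ε/1000 = -0.0338
f^(α−1) = 0.557^(-0.0338) = 1.019976
δ_res = (-28.833 + 1000) × 1.019976 − 1000 = 990.568 − 1000 = -9.43 per mil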